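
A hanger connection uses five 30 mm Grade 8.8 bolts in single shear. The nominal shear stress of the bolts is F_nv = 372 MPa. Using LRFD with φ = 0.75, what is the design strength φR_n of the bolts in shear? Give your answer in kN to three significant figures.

986 kN

A_b = π × 30² / 4 = 706.9 mm².
R_n = F_nv · A_b · n · n_s = 372 × 706.9 × 5 × 1 / 1000 = 1315 kN.
Design strength φR_n = 0.75 × 1315 = 986 kN.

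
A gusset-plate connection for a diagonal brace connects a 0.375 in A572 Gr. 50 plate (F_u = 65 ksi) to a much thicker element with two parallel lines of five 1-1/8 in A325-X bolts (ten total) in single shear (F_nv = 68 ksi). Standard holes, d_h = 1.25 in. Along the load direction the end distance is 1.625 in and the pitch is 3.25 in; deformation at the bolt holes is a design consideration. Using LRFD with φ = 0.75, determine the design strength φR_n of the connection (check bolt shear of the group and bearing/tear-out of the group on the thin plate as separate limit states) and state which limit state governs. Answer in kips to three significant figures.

Bolt shear: A_b = π·1.125²/4 = 0.994 in²; R_n = 68 × 0.994 × 10 × 1 = 675.9 kips → 0.75 × 675.9 = 507 kips.
Bearing (1.2 l_c t F_u ≤ 2.4 d t F_u): upper limit = 2.4·1.125·0.375·65 = 65.81 kips.
  Edge l_c = 1.625 − 1.25/2 = 1 → r_n = 29.25 kips; interior l_c = 3.25 − 1.25 = 2 → r_n = 58.5 kips.
  R_n,bearing = 2·29.25 + 8·58.5 = 526.5 kips → 0.75 × 526.5 = 395 kips.
Bearing governs: 395 kips.

395 kips (bearing governs)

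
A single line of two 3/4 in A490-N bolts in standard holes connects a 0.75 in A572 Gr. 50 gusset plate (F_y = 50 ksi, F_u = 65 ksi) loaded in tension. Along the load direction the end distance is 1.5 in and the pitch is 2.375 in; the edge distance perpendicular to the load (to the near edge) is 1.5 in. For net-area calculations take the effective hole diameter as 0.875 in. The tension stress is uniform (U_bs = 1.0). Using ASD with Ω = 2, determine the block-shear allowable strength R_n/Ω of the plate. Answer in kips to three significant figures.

Shear plane L_v = 1.5 + 1·2.375 = 3.875 in; A_gv = 3.875 × 0.75 = 2.906 in².
A_nv = (3.875 − 1.5·0.875) × 0.75 = 1.922 in².
A_nt = (1.5 − 0.5·0.875) × 0.75 = 0.7969 in².
0.6 F_u A_nv = 74.95 kips; 0.6 F_y A_gv = 87.19 kips → shear rupture governs the shear term.
R_n = 74.95 + 1.0 × 65 × 0.7969 = 126.8 kips.
Allowable strength R_n/Ω = 126.8 / 2 = 63.4 kips.

63.4 kips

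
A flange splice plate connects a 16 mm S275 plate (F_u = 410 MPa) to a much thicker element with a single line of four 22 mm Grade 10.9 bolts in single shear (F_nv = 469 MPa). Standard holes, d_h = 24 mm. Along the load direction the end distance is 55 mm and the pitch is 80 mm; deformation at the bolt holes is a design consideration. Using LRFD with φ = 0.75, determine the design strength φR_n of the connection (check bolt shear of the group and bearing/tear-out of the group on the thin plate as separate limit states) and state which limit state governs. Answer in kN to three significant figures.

Bolt shear: A_b = π·22²/4 = 380.1 mm²; R_n = 469 × 380.1 × 4 × 1 / 1000 = 713.1 kN → 0.75 × 713.1 = 535 kN.
Bearing (1.2 l_c t F_u ≤ 2.4 d t F_u): upper limit = 2.4·22·16·410 / 1000 = 346.4 kN.
  Edge l_c = 55 − 24/2 = 43 → r_n = 338.5 kN; interior l_c = 80 − 24 = 56 → r_n = 346.4 kN.
  R_n,bearing = 1·338.5 + 3·346.4 = 1378 kN → 0.75 × 1378 = 1030 kN.
Bolt shear governs: 535 kN.

535 kN (bolt shear governs)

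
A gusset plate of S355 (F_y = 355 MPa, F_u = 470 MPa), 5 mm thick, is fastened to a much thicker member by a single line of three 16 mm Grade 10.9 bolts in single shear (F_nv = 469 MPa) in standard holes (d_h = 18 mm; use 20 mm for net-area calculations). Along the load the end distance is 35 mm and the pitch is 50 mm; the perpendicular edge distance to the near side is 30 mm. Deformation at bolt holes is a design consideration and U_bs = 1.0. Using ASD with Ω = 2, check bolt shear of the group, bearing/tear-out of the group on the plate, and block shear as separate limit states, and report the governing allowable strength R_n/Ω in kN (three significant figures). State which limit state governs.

83.4 kN (block shear governs)

Bolt shear: A_b = π·16²/4 = 201.1 mm²; R_n = 469 × 201.1 × 3 × 1 / 1000 = 282.9 kN → 282.9 / 2 = 141 kN.
Bearing: edge l_c = 26, r_n = 73.32 kN; interior l_c = 32, r_n = 90.24 kN; R_n = 73.32 + 2·90.24 = 253.8 kN → 127 kN.
Block shear: A_gv = 675, A_nv = 425, A_nt = 100 mm²; R_n = min(0.6F_uA_nv, 0.6F_yA_gv) + U_bs·F_u·A_nt = 166.8 kN → 83.4 kN.
Block shear governs: 83.4 kN.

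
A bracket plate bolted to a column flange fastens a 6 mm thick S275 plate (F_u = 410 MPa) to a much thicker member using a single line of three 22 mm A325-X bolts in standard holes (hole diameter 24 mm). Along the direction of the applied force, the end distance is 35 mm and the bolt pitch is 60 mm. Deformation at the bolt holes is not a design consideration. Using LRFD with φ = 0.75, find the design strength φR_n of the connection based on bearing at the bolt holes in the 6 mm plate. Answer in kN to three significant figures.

Per bolt r_n = 1.5 l_c t F_u ≤ 3.0 d t F_u; upper limit = 3.0 × 22 × 6 × 410 / 1000 = 162.4 kN.
Edge bolt: l_c = 35 − 24/2 = 23 mm → 1.5 × 23 × 6 × 410 / 1000 = 84.87 → r_n = 84.87 kN.
Interior bolts: l_c = 60 − 24 = 36 mm → 1.5 × 36 × 6 × 410 / 1000 = 132.8 → r_n = 132.8 kN.
R_n = 1 × 84.87 + 2 × 132.8 = 350.6 kN.
Design strength φR_n = 0.75 × 350.6 = 263 kN.

263 kN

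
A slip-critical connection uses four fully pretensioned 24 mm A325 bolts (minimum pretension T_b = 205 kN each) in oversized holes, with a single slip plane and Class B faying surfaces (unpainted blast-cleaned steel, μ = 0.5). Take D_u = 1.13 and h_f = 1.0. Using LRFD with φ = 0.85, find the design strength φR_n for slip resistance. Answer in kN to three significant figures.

394 kN

R_n = μ · D_u · h_f · T_b · n_s · n_b = 0.5 × 1.13 × 1.0 × 205 × 1 × 4 = 463.3 kN.
Design strength φR_n = 0.85 × 463.3 = 394 kN.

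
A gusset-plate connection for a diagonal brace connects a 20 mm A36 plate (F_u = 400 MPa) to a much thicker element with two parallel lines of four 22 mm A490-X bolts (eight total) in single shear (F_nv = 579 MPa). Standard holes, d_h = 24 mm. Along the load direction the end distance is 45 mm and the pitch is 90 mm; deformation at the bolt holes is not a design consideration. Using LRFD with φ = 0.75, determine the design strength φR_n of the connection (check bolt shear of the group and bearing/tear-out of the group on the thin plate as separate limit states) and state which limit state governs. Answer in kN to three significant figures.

1320 kN (bolt shear governs)

Bolt shear: A_b = π·22²/4 = 380.1 mm²; R_n = 579 × 380.1 × 8 × 1 / 1000 = 1761 kN → 0.75 × 1761 = 1320 kN.
Bearing (1.5 l_c t F_u ≤ 3.0 d t F_u): upper limit = 3.0·22·20·400 / 1000 = 528 kN.
  Edge l_c = 45 − 24/2 = 33 → r_n = 396 kN; interior l_c = 90 − 24 = 66 → r_n = 528 kN.
  R_n,bearing = 2·396 + 6·528 = 3960 kN → 0.75 × 3960 = 2970 kN.
Bolt shear governs: 1320 kN.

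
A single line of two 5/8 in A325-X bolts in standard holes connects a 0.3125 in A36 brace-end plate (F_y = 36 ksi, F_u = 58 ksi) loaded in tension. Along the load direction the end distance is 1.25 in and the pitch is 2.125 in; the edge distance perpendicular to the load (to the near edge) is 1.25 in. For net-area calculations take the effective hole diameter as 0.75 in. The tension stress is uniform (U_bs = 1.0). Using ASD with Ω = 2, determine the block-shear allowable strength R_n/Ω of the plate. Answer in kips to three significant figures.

Shear plane L_v = 1.25 + 1·2.125 = 3.375 in; A_gv = 3.375 × 0.3125 = 1.055 in².
A_nv = (3.375 − 1.5·0.75) × 0.3125 = 0.7031 in².
A_nt = (1.25 − 0.5·0.75) × 0.3125 = 0.2734 in².
0.6 F_u A_nv = 24.47 kips; 0.6 F_y A_gv = 22.78 kips → shear yielding governs the shear term.
R_n = 22.78 + 1.0 × 58 × 0.2734 = 38.64 kips.
Allowable strength R_n/Ω = 38.64 / 2 = 19.3 kips.

19.3 kips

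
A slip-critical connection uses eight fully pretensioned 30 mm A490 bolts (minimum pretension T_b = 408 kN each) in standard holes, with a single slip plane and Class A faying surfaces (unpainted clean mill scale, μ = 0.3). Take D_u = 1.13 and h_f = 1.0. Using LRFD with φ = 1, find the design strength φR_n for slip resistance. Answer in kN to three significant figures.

R_n = μ · D_u · h_f · T_b · n_s · n_b = 0.3 × 1.13 × 1.0 × 408 × 1 × 8 = 1106 kN.
Design strength φR_n = 1 × 1106 = 1110 kN.

1110 kN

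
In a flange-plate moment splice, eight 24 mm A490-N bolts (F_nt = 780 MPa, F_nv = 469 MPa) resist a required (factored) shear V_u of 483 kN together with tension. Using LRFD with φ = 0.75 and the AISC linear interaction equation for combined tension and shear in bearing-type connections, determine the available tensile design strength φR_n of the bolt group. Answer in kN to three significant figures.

1950 kN

A_b = π·24²/4 = 452.4 mm²; f_rv = 483 × 1000 / (8 × 452.4) = 133.5 MPa.
F'_nt = 1.3 F_nt − (F_nt / φF_nv) f_rv = 1.3·780 − (780/(0.75·469))·133.5 = 718.1 MPa, capped at F_nt → F'_nt = 718.1 MPa.
R_n = F'_nt · A_b · n = 718.1 × 452.4 × 8 / 1000 = 2599 kN.
Design strength φR_n = 0.75 × 2599 = 1950 kN.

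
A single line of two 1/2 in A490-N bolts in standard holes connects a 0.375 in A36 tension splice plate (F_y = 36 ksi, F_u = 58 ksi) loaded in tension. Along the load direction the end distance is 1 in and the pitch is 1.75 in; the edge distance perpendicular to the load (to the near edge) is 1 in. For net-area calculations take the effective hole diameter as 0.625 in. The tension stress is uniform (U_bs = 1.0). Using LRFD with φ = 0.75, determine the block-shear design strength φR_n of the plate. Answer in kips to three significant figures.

Shear plane L_v = 1 + 1·1.75 = 2.75 in; A_gv = 2.75 × 0.375 = 1.031 in².
A_nv = (2.75 − 1.5·0.625) × 0.375 = 0.6797 in².
A_nt = (1 − 0.5·0.625) × 0.375 = 0.2578 in².
0.6 F_u A_nv = 23.65 kips; 0.6 F_y A_gv = 22.27 kips → shear yielding governs the shear term.
R_n = 22.27 + 1.0 × 58 × 0.2578 = 37.23 kips.
Design strength φR_n = 0.75 × 37.23 = 27.9 kips.

27.9 kips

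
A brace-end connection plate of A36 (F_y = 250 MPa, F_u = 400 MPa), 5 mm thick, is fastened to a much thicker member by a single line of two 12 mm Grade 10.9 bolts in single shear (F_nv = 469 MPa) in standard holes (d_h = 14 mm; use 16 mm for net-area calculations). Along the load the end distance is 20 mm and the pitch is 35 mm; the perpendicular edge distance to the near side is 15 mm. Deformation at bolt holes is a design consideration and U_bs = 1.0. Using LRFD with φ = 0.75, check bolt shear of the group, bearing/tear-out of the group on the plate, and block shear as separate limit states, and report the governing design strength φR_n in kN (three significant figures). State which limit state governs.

38.4 kN (block shear governs)

Bolt shear: A_b = π·12²/4 = 113.1 mm²; R_n = 469 × 113.1 × 2 × 1 / 1000 = 106.1 kN → 0.75 × 106.1 = 79.6 kN.
Bearing: edge l_c = 13, r_n = 31.2 kN; interior l_c = 21, r_n = 50.4 kN; R_n = 31.2 + 1·50.4 = 81.6 kN → 61.2 kN.
Block shear: A_gv = 275, A_nv = 155, A_nt = 35 mm²; R_n = min(0.6F_uA_nv, 0.6F_yA_gv) + U_bs·F_u·A_nt = 51.2 kN → 38.4 kN.
Block shear governs: 38.4 kN.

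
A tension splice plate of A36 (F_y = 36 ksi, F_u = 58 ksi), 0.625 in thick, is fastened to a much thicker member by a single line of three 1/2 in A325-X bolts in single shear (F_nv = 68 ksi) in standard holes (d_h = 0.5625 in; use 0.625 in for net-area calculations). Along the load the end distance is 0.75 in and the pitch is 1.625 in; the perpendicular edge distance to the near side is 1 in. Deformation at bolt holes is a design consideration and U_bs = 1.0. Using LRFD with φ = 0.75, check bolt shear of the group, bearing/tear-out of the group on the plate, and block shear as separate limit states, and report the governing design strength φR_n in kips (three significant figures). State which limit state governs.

Bolt shear: A_b = π·0.5²/4 = 0.1963 in²; R_n = 68 × 0.1963 × 3 × 1 = 40.06 kips → 0.75 × 40.06 = 30 kips.
Bearing: edge l_c = 0.4688, r_n = 20.39 kips; interior l_c = 1.062, r_n = 43.5 kips; R_n = 20.39 + 2·43.5 = 107.4 kips → 80.5 kips.
Block shear: A_gv = 2.5, A_nv = 1.523, A_nt = 0.4297 in²; R_n = min(0.6F_uA_nv, 0.6F_yA_gv) + U_bs·F_u·A_nt = 77.94 kips → 58.5 kips.
Bolt shear governs: 30 kips.

30 kips (bolt shear governs)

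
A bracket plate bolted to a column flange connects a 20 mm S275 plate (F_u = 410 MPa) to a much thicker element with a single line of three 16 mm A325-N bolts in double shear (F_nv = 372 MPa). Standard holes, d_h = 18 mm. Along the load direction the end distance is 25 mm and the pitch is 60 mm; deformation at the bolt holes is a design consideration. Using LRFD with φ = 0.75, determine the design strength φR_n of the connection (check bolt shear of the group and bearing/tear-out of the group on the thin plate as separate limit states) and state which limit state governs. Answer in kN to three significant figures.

337 kN (bolt shear governs)

Bolt shear: A_b = π·16²/4 = 201.1 mm²; R_n = 372 × 201.1 × 3 × 2 / 1000 = 448.8 kN → 0.75 × 448.8 = 337 kN.
Bearing (1.2 l_c t F_u ≤ 2.4 d t F_u): upper limit = 2.4·16·20·410 / 1000 = 314.9 kN.
  Edge l_c = 25 − 18/2 = 16 → r_n = 157.4 kN; interior l_c = 60 − 18 = 42 → r_n = 314.9 kN.
  R_n,bearing = 1·157.4 + 2·314.9 = 787.2 kN → 0.75 × 787.2 = 590 kN.
Bolt shear governs: 337 kN.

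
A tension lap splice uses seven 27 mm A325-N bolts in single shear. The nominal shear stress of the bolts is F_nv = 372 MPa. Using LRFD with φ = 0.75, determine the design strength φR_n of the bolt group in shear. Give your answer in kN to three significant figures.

A_b = π × 27² / 4 = 572.6 mm².
R_n = F_nv · A_b · n · n_s = 372 × 572.6 × 7 × 1 / 1000 = 1491 kN.
Design strength φR_n = 0.75 × 1491 = 1120 kN.

1120 kN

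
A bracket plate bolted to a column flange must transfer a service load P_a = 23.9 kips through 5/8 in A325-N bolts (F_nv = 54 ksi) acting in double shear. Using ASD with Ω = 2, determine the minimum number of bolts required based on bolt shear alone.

2 bolts

A_b = π·0.625²/4 = 0.3068 in².
Per-bolt allowable strength R_n/Ω = 54 × 0.3068 × 2 / 2 = 16.57 kips.
n ≥ 23.9 / 16.57 = 1.443 → use 2 bolts.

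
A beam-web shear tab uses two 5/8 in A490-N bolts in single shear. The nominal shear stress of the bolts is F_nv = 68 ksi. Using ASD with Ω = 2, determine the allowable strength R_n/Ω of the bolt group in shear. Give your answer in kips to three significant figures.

A_b = π × 0.625² / 4 = 0.3068 in².
R_n = F_nv · A_b · n · n_s = 68 × 0.3068 × 2 × 1 = 41.72 kips.
Allowable strength R_n/Ω = 41.72 / 2 = 20.9 kips.

20.9 kips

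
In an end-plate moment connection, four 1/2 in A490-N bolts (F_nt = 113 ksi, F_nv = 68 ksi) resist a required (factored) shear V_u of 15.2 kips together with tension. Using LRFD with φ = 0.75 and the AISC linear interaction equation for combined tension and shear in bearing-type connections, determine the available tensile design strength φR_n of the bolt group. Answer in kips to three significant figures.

A_b = π·0.5²/4 = 0.1963 in²; f_rv = 15.2 / (4 × 0.1963) = 19.35 ksi.
F'_nt = 1.3 F_nt − (F_nt / φF_nv) f_rv = 1.3·113 − (113/(0.75·68))·19.35 = 104 ksi, capped at F_nt → F'_nt = 104 ksi.
R_n = F'_nt · A_b · n = 104 × 0.1963 × 4 = 81.7 kips.
Design strength φR_n = 0.75 × 81.7 = 61.3 kips.

61.3 kips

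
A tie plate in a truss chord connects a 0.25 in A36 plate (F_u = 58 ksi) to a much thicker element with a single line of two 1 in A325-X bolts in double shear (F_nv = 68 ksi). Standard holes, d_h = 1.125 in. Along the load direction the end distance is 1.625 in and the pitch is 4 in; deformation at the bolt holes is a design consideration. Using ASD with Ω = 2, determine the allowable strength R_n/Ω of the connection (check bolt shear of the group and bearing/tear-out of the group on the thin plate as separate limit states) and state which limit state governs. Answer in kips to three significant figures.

Bolt shear: A_b = π·1²/4 = 0.7854 in²; R_n = 68 × 0.7854 × 2 × 2 = 213.6 kips → 213.6 / 2 = 107 kips.
Bearing (1.2 l_c t F_u ≤ 2.4 d t F_u): upper limit = 2.4·1·0.25·58 = 34.8 kips.
  Edge l_c = 1.625 − 1.125/2 = 1.062 → r_n = 18.49 kips; interior l_c = 4 − 1.125 = 2.875 → r_n = 34.8 kips.
  R_n,bearing = 1·18.49 + 1·34.8 = 53.29 kips → 53.29 / 2 = 26.6 kips.
Bearing governs: 26.6 kips.

26.6 kips (bearing governs)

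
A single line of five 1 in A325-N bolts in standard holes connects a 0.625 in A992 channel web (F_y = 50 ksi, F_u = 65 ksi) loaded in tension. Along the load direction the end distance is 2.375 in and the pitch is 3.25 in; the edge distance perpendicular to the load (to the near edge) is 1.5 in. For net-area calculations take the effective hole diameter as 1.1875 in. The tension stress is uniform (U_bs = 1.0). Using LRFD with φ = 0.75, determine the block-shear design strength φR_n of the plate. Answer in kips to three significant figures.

211 kips

Shear plane L_v = 2.375 + 4·3.25 = 15.38 in; A_gv = 15.38 × 0.625 = 9.609 in².
A_nv = (15.38 − 4.5·1.1875) × 0.625 = 6.27 in².
A_nt = (1.5 − 0.5·1.1875) × 0.625 = 0.5664 in².
0.6 F_u A_nv = 244.5 kips; 0.6 F_y A_gv = 288.3 kips → shear rupture governs the shear term.
R_n = 244.5 + 1.0 × 65 × 0.5664 = 281.3 kips.
Design strength φR_n = 0.75 × 281.3 = 211 kips.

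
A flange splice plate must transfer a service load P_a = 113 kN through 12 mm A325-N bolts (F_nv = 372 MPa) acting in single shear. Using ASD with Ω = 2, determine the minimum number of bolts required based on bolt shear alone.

6 bolts

A_b = π·12²/4 = 113.1 mm².
Per-bolt allowable strength R_n/Ω = 372 × 113.1 × 1 / 1000 / 2 = 21.04 kN.
n ≥ 113 / 21.04 = 5.372 → use 6 bolts.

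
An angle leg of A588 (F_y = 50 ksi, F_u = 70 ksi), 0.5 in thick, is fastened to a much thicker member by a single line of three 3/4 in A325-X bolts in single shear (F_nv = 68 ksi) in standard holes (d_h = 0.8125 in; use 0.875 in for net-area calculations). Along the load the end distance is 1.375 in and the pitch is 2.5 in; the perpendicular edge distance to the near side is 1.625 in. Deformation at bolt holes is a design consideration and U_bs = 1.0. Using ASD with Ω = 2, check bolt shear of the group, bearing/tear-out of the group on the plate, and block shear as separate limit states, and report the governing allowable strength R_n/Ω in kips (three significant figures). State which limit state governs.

Bolt shear: A_b = π·0.75²/4 = 0.4418 in²; R_n = 68 × 0.4418 × 3 × 1 = 90.12 kips → 90.12 / 2 = 45.1 kips.
Bearing: edge l_c = 0.9688, r_n = 40.69 kips; interior l_c = 1.688, r_n = 63 kips; R_n = 40.69 + 2·63 = 166.7 kips → 83.3 kips.
Block shear: A_gv = 3.188, A_nv = 2.094, A_nt = 0.5938 in²; R_n = min(0.6F_uA_nv, 0.6F_yA_gv) + U_bs·F_u·A_nt = 129.5 kips → 64.8 kips.
Bolt shear governs: 45.1 kips.

45.1 kips (bolt shear governs)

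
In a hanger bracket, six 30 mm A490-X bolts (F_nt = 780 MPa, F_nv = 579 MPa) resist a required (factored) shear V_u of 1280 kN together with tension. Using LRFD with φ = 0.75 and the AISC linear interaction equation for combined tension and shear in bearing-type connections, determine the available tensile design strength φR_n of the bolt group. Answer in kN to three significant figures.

1500 kN

A_b = π·30²/4 = 706.9 mm²; f_rv = 1280 × 1000 / (6 × 706.9) = 301.8 MPa.
F'_nt = 1.3 F_nt − (F_nt / φF_nv) f_rv = 1.3·780 − (780/(0.75·579))·301.8 = 471.9 MPa, capped at F_nt → F'_nt = 471.9 MPa.
R_n = F'_nt · A_b · n = 471.9 × 706.9 × 6 / 1000 = 2001 kN.
Design strength φR_n = 0.75 × 2001 = 1500 kN.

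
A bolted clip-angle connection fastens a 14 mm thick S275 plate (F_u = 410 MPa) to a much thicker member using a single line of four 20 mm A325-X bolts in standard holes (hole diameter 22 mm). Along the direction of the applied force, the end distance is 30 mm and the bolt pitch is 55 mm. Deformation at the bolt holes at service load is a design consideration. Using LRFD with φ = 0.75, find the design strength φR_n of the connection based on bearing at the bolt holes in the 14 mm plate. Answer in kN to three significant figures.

610 kN

Per bolt r_n = 1.2 l_c t F_u ≤ 2.4 d t F_u; upper limit = 2.4 × 20 × 14 × 410 / 1000 = 275.5 kN.
Edge bolt: l_c = 30 − 22/2 = 19 mm → 1.2 × 19 × 14 × 410 / 1000 = 130.9 → r_n = 130.9 kN.
Interior bolts: l_c = 55 − 22 = 33 mm → 1.2 × 33 × 14 × 410 / 1000 = 227.3 → r_n = 227.3 kN.
R_n = 1 × 130.9 + 3 × 227.3 = 812.8 kN.
Design strength φR_n = 0.75 × 812.8 = 610 kN.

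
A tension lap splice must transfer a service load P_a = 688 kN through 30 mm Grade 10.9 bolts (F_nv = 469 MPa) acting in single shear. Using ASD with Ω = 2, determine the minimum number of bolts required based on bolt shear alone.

5 bolts

A_b = π·30²/4 = 706.9 mm².
Per-bolt allowable strength R_n/Ω = 469 × 706.9 × 1 / 1000 / 2 = 165.8 kN.
n ≥ 688 / 165.8 = 4.151 → use 5 bolts.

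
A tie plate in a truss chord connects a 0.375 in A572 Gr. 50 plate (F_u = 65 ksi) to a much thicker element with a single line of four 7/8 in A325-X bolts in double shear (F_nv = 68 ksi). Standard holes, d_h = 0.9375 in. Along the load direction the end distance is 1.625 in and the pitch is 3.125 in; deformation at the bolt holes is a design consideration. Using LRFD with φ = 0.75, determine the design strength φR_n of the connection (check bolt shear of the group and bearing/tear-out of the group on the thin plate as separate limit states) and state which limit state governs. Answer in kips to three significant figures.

141 kips (bearing governs)

Bolt shear: A_b = π·0.875²/4 = 0.6013 in²; R_n = 68 × 0.6013 × 4 × 2 = 327.1 kips → 0.75 × 327.1 = 245 kips.
Bearing (1.2 l_c t F_u ≤ 2.4 d t F_u): upper limit = 2.4·0.875·0.375·65 = 51.19 kips.
  Edge l_c = 1.625 − 0.9375/2 = 1.156 → r_n = 33.82 kips; interior l_c = 3.125 − 0.9375 = 2.188 → r_n = 51.19 kips.
  R_n,bearing = 1·33.82 + 3·51.19 = 187.4 kips → 0.75 × 187.4 = 141 kips.
Bearing governs: 141 kips.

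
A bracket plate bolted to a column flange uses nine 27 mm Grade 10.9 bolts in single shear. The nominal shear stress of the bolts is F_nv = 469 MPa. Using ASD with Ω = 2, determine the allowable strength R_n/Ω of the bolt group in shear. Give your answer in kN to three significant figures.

1210 kN

A_b = π × 27² / 4 = 572.6 mm².
R_n = F_nv · A_b · n · n_s = 469 × 572.6 × 9 × 1 / 1000 = 2417 kN.
Allowable strength R_n/Ω = 2417 / 2 = 1210 kN.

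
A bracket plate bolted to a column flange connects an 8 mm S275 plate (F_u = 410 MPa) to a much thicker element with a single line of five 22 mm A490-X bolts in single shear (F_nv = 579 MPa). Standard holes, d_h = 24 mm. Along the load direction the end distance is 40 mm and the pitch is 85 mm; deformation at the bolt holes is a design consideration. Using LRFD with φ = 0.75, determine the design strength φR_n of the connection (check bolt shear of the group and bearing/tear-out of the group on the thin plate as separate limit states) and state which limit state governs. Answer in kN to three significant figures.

602 kN (bearing governs)

Bolt shear: A_b = π·22²/4 = 380.1 mm²; R_n = 579 × 380.1 × 5 × 1 / 1000 = 1100 kN → 0.75 × 1100 = 825 kN.
Bearing (1.2 l_c t F_u ≤ 2.4 d t F_u): upper limit = 2.4·22·8·410 / 1000 = 173.2 kN.
  Edge l_c = 40 − 24/2 = 28 → r_n = 110.2 kN; interior l_c = 85 − 24 = 61 → r_n = 173.2 kN.
  R_n,bearing = 1·110.2 + 4·173.2 = 802.9 kN → 0.75 × 802.9 = 602 kN.
Bearing governs: 602 kN.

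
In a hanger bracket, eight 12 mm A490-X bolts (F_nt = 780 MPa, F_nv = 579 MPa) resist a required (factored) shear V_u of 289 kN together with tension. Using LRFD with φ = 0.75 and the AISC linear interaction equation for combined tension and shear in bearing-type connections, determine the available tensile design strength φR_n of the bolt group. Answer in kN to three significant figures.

A_b = π·12²/4 = 113.1 mm²; f_rv = 289 × 1000 / (8 × 113.1) = 319.4 MPa.
F'_nt = 1.3 F_nt − (F_nt / φF_nv) f_rv = 1.3·780 − (780/(0.75·579))·319.4 = 440.3 MPa, capped at F_nt → F'_nt = 440.3 MPa.
R_n = F'_nt · A_b · n = 440.3 × 113.1 × 8 / 1000 = 398.3 kN.
Design strength φR_n = 0.75 × 398.3 = 299 kN.

299 kN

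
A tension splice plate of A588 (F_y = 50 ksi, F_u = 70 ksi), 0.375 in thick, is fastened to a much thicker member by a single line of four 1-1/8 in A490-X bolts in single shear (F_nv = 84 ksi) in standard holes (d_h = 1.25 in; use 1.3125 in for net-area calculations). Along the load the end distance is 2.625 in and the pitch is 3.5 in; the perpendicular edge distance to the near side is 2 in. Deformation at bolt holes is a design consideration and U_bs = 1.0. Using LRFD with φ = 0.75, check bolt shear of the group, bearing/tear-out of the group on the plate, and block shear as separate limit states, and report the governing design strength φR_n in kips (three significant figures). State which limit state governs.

127 kips (block shear governs)

Bolt shear: A_b = π·1.125²/4 = 0.994 in²; R_n = 84 × 0.994 × 4 × 1 = 334 kips → 0.75 × 334 = 250 kips.
Bearing: edge l_c = 2, r_n = 63 kips; interior l_c = 2.25, r_n = 70.88 kips; R_n = 63 + 3·70.88 = 275.6 kips → 207 kips.
Block shear: A_gv = 4.922, A_nv = 3.199, A_nt = 0.5039 in²; R_n = min(0.6F_uA_nv, 0.6F_yA_gv) + U_bs·F_u·A_nt = 169.6 kips → 127 kips.
Block shear governs: 127 kips.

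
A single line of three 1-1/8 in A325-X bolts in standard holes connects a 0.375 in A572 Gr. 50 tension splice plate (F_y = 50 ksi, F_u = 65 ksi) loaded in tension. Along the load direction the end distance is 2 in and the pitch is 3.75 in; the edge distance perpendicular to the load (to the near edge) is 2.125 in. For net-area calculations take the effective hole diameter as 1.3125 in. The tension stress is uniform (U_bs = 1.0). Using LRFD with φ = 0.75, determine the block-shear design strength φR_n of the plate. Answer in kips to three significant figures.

95.1 kips

Shear plane L_v = 2 + 2·3.75 = 9.5 in; A_gv = 9.5 × 0.375 = 3.562 in².
A_nv = (9.5 − 2.5·1.3125) × 0.375 = 2.332 in².
A_nt = (2.125 − 0.5·1.3125) × 0.375 = 0.5508 in².
0.6 F_u A_nv = 90.95 kips; 0.6 F_y A_gv = 106.9 kips → shear rupture governs the shear term.
R_n = 90.95 + 1.0 × 65 × 0.5508 = 126.8 kips.
Design strength φR_n = 0.75 × 126.8 = 95.1 kips.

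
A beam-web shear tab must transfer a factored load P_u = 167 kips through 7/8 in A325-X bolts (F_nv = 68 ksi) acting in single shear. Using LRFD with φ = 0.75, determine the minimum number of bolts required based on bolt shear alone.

A_b = π·0.875²/4 = 0.6013 in².
Per-bolt design strength φR_n = 0.75 × 68 × 0.6013 × 1 = 30.67 kips.
n ≥ 167 / 30.67 = 5.446 → use 6 bolts.

6 bolts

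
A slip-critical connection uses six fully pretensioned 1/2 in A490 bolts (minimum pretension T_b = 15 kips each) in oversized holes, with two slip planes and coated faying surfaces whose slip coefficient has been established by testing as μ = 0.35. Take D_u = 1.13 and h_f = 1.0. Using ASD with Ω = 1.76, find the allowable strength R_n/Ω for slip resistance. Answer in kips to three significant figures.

R_n = μ · D_u · h_f · T_b · n_s · n_b = 0.35 × 1.13 × 1.0 × 15 × 2 × 6 = 71.19 kips.
Allowable strength R_n/Ω = 71.19 / 1.76 = 40.4 kips.

40.4 kips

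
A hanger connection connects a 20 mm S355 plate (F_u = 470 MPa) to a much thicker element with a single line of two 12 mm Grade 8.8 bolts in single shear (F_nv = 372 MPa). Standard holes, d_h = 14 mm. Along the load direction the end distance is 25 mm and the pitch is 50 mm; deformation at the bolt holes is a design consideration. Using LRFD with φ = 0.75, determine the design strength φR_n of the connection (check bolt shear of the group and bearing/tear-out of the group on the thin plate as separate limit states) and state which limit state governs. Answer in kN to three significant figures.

Bolt shear: A_b = π·12²/4 = 113.1 mm²; R_n = 372 × 113.1 × 2 × 1 / 1000 = 84.14 kN → 0.75 × 84.14 = 63.1 kN.
Bearing (1.2 l_c t F_u ≤ 2.4 d t F_u): upper limit = 2.4·12·20·470 / 1000 = 270.7 kN.
  Edge l_c = 25 − 14/2 = 18 → r_n = 203 kN; interior l_c = 50 − 14 = 36 → r_n = 270.7 kN.
  R_n,bearing = 1·203 + 1·270.7 = 473.8 kN → 0.75 × 473.8 = 355 kN.
Bolt shear governs: 63.1 kN.

63.1 kN (bolt shear governs)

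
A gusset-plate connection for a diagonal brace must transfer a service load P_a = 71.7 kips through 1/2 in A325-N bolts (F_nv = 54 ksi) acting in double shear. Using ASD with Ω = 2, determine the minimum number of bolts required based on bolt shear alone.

7 bolts

A_b = π·0.5²/4 = 0.1963 in².
Per-bolt allowable strength R_n/Ω = 54 × 0.1963 × 2 / 2 = 10.6 kips.
n ≥ 71.7 / 10.6 = 6.762 → use 7 bolts.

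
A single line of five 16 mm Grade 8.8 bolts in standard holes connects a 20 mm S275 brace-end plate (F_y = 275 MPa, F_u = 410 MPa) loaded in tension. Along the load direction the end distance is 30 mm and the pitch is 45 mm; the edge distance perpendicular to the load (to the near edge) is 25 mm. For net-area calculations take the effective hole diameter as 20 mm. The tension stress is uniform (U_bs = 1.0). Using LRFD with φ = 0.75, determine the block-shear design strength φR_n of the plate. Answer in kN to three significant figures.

Shear plane L_v = 30 + 4·45 = 210 mm; A_gv = 210 × 20 = 4200 mm².
A_nv = (210 − 4.5·20) × 20 = 2400 mm².
A_nt = (25 − 0.5·20) × 20 = 300 mm².
0.6 F_u A_nv = 590.4 kN; 0.6 F_y A_gv = 693 kN → shear rupture governs the shear term.
R_n = 590.4 + 1.0 × 410 × 300 / 1000 = 713.4 kN.
Design strength φR_n = 0.75 × 713.4 = 535 kN.

535 kN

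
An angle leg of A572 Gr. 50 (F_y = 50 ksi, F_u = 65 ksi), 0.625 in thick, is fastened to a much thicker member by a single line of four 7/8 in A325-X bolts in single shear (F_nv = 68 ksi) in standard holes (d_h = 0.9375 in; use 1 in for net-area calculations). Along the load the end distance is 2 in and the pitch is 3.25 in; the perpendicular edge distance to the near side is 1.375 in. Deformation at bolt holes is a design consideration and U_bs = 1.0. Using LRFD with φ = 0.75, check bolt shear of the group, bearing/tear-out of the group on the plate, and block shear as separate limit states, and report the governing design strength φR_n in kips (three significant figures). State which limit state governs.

123 kips (bolt shear governs)

Bolt shear: A_b = π·0.875²/4 = 0.6013 in²; R_n = 68 × 0.6013 × 4 × 1 = 163.6 kips → 0.75 × 163.6 = 123 kips.
Bearing: edge l_c = 1.531, r_n = 74.65 kips; interior l_c = 2.312, r_n = 85.31 kips; R_n = 74.65 + 3·85.31 = 330.6 kips → 248 kips.
Block shear: A_gv = 7.344, A_nv = 5.156, A_nt = 0.5469 in²; R_n = min(0.6F_uA_nv, 0.6F_yA_gv) + U_bs·F_u·A_nt = 236.6 kips → 177 kips.
Bolt shear governs: 123 kips.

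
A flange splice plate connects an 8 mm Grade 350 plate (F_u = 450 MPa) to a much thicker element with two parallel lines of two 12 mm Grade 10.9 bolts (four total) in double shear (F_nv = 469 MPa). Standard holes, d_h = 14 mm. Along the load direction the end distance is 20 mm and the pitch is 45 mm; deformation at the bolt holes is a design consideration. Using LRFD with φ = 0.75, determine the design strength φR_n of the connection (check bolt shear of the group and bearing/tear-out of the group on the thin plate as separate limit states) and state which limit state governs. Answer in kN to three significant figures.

Bolt shear: A_b = π·12²/4 = 113.1 mm²; R_n = 469 × 113.1 × 4 × 2 / 1000 = 424.3 kN → 0.75 × 424.3 = 318 kN.
Bearing (1.2 l_c t F_u ≤ 2.4 d t F_u): upper limit = 2.4·12·8·450 / 1000 = 103.7 kN.
  Edge l_c = 20 − 14/2 = 13 → r_n = 56.16 kN; interior l_c = 45 − 14 = 31 → r_n = 103.7 kN.
  R_n,bearing = 2·56.16 + 2·103.7 = 319.7 kN → 0.75 × 319.7 = 240 kN.
Bearing governs: 240 kN.

240 kN (bearing governs)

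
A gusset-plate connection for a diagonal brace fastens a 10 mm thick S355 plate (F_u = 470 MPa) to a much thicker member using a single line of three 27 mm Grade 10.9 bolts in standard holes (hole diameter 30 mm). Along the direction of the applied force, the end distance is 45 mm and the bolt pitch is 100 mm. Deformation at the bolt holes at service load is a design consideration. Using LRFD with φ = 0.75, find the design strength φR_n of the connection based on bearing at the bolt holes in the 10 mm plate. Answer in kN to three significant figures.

Per bolt r_n = 1.2 l_c t F_u ≤ 2.4 d t F_u; upper limit = 2.4 × 27 × 10 × 470 / 1000 = 304.6 kN.
Edge bolt: l_c = 45 − 30/2 = 30 mm → 1.2 × 30 × 10 × 470 / 1000 = 169.2 → r_n = 169.2 kN.
Interior bolts: l_c = 100 − 30 = 70 mm → 1.2 × 70 × 10 × 470 / 1000 = 394.8 → r_n = 304.6 kN.
R_n = 1 × 169.2 + 2 × 304.6 = 778.3 kN.
Design strength φR_n = 0.75 × 778.3 = 584 kN.

584 kN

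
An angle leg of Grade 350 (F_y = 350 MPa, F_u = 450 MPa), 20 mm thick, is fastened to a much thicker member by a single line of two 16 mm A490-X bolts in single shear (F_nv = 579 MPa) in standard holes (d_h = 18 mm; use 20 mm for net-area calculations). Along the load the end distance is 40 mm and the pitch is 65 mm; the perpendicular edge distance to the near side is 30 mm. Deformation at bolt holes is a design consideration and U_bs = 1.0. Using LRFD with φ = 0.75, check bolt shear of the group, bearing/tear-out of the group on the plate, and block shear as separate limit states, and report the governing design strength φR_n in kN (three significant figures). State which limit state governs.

Bolt shear: A_b = π·16²/4 = 201.1 mm²; R_n = 579 × 201.1 × 2 × 1 / 1000 = 232.8 kN → 0.75 × 232.8 = 175 kN.
Bearing: edge l_c = 31, r_n = 334.8 kN; interior l_c = 47, r_n = 345.6 kN; R_n = 334.8 + 1·345.6 = 680.4 kN → 510 kN.
Block shear: A_gv = 2100, A_nv = 1500, A_nt = 400 mm²; R_n = min(0.6F_uA_nv, 0.6F_yA_gv) + U_bs·F_u·A_nt = 585 kN → 439 kN.
Bolt shear governs: 175 kN.

175 kN (bolt shear governs)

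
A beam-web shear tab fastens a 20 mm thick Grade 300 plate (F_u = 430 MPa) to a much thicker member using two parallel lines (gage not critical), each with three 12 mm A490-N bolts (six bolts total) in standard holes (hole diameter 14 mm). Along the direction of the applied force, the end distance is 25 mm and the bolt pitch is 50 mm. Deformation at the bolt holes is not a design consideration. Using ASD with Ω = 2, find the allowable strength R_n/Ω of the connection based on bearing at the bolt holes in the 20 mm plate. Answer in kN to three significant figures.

Per bolt r_n = 1.5 l_c t F_u ≤ 3.0 d t F_u; upper limit = 3.0 × 12 × 20 × 430 / 1000 = 309.6 kN.
Edge bolt: l_c = 25 − 14/2 = 18 mm → 1.5 × 18 × 20 × 430 / 1000 = 232.2 → r_n = 232.2 kN.
Interior bolts: l_c = 50 − 14 = 36 mm → 1.5 × 36 × 20 × 430 / 1000 = 464.4 → r_n = 309.6 kN.
R_n = 2 × 232.2 + 4 × 309.6 = 1703 kN.
Allowable strength R_n/Ω = 1703 / 2 = 851 kN.

851 kN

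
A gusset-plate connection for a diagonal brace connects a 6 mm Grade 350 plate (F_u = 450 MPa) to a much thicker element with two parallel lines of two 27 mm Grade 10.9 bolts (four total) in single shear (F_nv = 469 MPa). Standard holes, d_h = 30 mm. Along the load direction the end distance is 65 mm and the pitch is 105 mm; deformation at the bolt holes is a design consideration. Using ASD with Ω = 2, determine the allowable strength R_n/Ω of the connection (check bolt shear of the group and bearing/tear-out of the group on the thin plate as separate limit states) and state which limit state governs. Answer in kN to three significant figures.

337 kN (bearing governs)

Bolt shear: A_b = π·27²/4 = 572.6 mm²; R_n = 469 × 572.6 × 4 × 1 / 1000 = 1074 kN → 1074 / 2 = 537 kN.
Bearing (1.2 l_c t F_u ≤ 2.4 d t F_u): upper limit = 2.4·27·6·450 / 1000 = 175 kN.
  Edge l_c = 65 − 30/2 = 50 → r_n = 162 kN; interior l_c = 105 − 30 = 75 → r_n = 175 kN.
  R_n,bearing = 2·162 + 2·175 = 673.9 kN → 673.9 / 2 = 337 kN.
Bearing governs: 337 kN.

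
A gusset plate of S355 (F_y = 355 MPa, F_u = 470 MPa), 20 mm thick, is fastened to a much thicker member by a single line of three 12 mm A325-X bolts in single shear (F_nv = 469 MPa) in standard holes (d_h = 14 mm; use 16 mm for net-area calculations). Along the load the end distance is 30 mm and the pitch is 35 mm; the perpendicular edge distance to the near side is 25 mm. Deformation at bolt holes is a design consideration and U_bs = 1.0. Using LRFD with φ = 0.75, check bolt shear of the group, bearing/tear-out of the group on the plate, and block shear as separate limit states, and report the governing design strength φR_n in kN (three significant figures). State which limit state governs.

119 kN (bolt shear governs)

Bolt shear: A_b = π·12²/4 = 113.1 mm²; R_n = 469 × 113.1 × 3 × 1 / 1000 = 159.1 kN → 0.75 × 159.1 = 119 kN.
Bearing: edge l_c = 23, r_n = 259.4 kN; interior l_c = 21, r_n = 236.9 kN; R_n = 259.4 + 2·236.9 = 733.2 kN → 550 kN.
Block shear: A_gv = 2000, A_nv = 1200, A_nt = 340 mm²; R_n = min(0.6F_uA_nv, 0.6F_yA_gv) + U_bs·F_u·A_nt = 498.2 kN → 374 kN.
Bolt shear governs: 119 kN.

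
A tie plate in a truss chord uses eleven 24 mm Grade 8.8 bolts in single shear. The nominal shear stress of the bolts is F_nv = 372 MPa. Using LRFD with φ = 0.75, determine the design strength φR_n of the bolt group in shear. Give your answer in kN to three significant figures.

A_b = π × 24² / 4 = 452.4 mm².
R_n = F_nv · A_b · n · n_s = 372 × 452.4 × 11 × 1 / 1000 = 1851 kN.
Design strength φR_n = 0.75 × 1851 = 1390 kN.

1390 kN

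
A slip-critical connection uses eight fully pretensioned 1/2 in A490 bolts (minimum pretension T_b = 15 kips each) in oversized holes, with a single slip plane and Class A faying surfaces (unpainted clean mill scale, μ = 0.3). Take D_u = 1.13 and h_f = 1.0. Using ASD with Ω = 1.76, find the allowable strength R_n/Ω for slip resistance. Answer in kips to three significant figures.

23.1 kips

R_n = μ · D_u · h_f · T_b · n_s · n_b = 0.3 × 1.13 × 1.0 × 15 × 1 × 8 = 40.68 kips.
Allowable strength R_n/Ω = 40.68 / 1.76 = 23.1 kips.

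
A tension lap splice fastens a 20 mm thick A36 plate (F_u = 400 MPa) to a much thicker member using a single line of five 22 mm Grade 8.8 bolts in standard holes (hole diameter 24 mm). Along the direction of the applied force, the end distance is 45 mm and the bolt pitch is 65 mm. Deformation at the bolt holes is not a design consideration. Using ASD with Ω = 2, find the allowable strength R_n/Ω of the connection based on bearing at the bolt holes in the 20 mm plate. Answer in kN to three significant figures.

1180 kN

Per bolt r_n = 1.5 l_c t F_u ≤ 3.0 d t F_u; upper limit = 3.0 × 22 × 20 × 400 / 1000 = 528 kN.
Edge bolt: l_c = 45 − 24/2 = 33 mm → 1.5 × 33 × 20 × 400 / 1000 = 396 → r_n = 396 kN.
Interior bolts: l_c = 65 − 24 = 41 mm → 1.5 × 41 × 20 × 400 / 1000 = 492 → r_n = 492 kN.
R_n = 1 × 396 + 4 × 492 = 2364 kN.
Allowable strength R_n/Ω = 2364 / 2 = 1180 kN.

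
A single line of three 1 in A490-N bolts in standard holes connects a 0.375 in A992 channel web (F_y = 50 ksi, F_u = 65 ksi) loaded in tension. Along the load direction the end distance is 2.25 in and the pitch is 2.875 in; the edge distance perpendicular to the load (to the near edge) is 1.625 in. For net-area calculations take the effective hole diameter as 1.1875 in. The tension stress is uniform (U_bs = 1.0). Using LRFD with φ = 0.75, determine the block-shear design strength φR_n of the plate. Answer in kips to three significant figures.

74 kips

Shear plane L_v = 2.25 + 2·2.875 = 8 in; A_gv = 8 × 0.375 = 3 in².
A_nv = (8 − 2.5·1.1875) × 0.375 = 1.887 in².
A_nt = (1.625 − 0.5·1.1875) × 0.375 = 0.3867 in².
0.6 F_u A_nv = 73.58 kips; 0.6 F_y A_gv = 90 kips → shear rupture governs the shear term.
R_n = 73.58 + 1.0 × 65 × 0.3867 = 98.72 kips.
Design strength φR_n = 0.75 × 98.72 = 74 kips.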